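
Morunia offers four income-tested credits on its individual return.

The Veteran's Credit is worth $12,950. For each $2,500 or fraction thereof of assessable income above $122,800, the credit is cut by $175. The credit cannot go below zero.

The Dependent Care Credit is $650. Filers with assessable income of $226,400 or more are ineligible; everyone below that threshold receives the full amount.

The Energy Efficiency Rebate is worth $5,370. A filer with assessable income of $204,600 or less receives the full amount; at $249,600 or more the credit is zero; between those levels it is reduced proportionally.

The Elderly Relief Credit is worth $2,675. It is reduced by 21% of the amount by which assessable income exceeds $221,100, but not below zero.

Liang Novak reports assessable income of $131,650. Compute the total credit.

$20,945

Veteran's Credit: income exceeds $122,800 by $8,850, which is 4 full-or-partial $2,500 increments; reduction = 4 × $175 = $700, leaving $12,250.
Dependent Care Credit: $131,650 is below the $226,400 cutoff, so the full $650 applies.
Energy Efficiency Rebate: $131,650 is at or below the $204,600 threshold, so the full $5,370 applies.
Elderly Relief Credit: $131,650 is at or below the $221,100 threshold, so the full $2,675 applies.
Total: $12,250 + $650 + $5,370 + $2,675 = $20,945.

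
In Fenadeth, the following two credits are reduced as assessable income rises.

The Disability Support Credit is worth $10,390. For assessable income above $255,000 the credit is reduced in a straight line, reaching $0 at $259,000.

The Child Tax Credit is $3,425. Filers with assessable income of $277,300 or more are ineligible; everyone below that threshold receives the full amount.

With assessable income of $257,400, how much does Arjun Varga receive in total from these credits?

$7,581

Disability Support Credit: $257,400 is $2,400 into a $4,000 phase-out range, leaving 1,600/4,000 of the credit: $10,390 × 1,600/4,000 = $4,156.
Child Tax Credit: $257,400 is below the $277,300 cutoff, so the full $3,425 applies.
Total: $4,156 + $3,425 = $7,581.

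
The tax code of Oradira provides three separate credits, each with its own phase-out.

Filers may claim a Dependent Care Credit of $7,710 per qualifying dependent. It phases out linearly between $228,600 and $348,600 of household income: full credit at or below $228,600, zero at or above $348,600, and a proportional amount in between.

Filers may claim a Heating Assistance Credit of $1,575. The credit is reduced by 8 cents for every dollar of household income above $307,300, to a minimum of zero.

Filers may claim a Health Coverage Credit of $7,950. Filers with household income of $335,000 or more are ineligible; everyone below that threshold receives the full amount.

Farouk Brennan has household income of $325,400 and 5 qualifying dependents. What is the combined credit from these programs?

$15,530

Dependent Care Credit: base = 5 × $7,710 = $38,550. $325,400 is $96,800 into a $120,000 phase-out range, leaving 23,200/120,000 of the credit: $38,550 × 23,200/120,000 = $7,453.
Heating Assistance Credit: 8% of the $18,100 excess over $307,300 is $1,448; credit = $1,575 − $1,448 = $127.
Health Coverage Credit: $325,400 is below the $335,000 cutoff, so the full $7,950 applies.
Total: $7,453 + $127 + $7,950 = $15,530.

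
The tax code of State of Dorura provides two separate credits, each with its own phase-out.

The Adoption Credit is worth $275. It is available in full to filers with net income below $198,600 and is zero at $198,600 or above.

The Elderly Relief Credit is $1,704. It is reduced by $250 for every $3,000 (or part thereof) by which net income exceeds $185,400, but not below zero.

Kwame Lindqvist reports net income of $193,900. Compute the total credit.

Adoption Credit: $193,900 is below the $198,600 cutoff, so the full $275 applies.
Elderly Relief Credit: income exceeds $185,400 by $8,500, which is 3 full-or-partial $3,000 increments; reduction = 3 × $250 = $750, leaving $954.
Total: $275 + $954 = $1,229.

$1,229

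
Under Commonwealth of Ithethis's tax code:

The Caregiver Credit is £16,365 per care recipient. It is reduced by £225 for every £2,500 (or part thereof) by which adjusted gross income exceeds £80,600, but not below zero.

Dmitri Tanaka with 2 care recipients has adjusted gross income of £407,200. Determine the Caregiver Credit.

£3,255

Caregiver Credit: base = 2 × £16,365 = £32,730. income exceeds £80,600 by £326,600, which is 131 full-or-partial £2,500 increments; reduction = 131 × £225 = £29,475, leaving £3,255.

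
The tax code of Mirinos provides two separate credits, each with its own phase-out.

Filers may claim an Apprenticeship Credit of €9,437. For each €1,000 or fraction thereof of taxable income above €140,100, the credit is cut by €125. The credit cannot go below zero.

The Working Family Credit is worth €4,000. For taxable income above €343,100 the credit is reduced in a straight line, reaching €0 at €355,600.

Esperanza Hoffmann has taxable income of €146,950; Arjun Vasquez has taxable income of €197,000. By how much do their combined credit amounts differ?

€6,250

Esperanza (€146,950): Apprenticeship Credit: income exceeds €140,100 by €6,850, which is 7 full-or-partial €1,000 increments; reduction = 7 × €125 = €875, leaving €8,562. Working Family Credit: €146,950 is at or below the €343,100 threshold, so the full €4,000 applies. total €8,562 + €4,000 = €12,562
Arjun (€197,000): Apprenticeship Credit: income exceeds €140,100 by €56,900, which is 57 full-or-partial €1,000 increments; reduction = 57 × €125 = €7,125, leaving €2,312. Working Family Credit: €197,000 is at or below the €343,100 threshold, so the full €4,000 applies. total €2,312 + €4,000 = €6,312
Difference: |€12,562 − €6,312| = €6,250.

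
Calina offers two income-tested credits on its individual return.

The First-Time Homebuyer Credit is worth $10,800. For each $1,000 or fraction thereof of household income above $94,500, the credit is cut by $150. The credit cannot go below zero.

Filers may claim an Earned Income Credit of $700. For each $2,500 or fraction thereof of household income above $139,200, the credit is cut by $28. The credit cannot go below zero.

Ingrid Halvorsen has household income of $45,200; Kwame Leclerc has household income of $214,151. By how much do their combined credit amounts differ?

Ingrid ($45,200): First-Time Homebuyer Credit: $45,200 is at or below the $94,500 threshold, so the full $10,800 applies. Earned Income Credit: $45,200 is at or below the $139,200 threshold, so the full $700 applies. total $10,800 + $700 = $11,500
Kwame ($214,151): First-Time Homebuyer Credit: income exceeds $94,500 by $119,651 → 120 increments × $150 = $18,000 ≥ base, so the credit is $0. Earned Income Credit: income exceeds $139,200 by $74,951 → 30 increments × $28 = $840 ≥ base, so the credit is $0. total $0 + $0 = $0
Difference: |$11,500 − $0| = $11,500.

$11,500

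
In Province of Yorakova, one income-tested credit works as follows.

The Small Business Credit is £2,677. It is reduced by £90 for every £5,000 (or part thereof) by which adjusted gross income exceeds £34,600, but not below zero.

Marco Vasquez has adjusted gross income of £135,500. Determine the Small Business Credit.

£787

Small Business Credit: income exceeds £34,600 by £100,900, which is 21 full-or-partial £5,000 increments; reduction = 21 × £90 = £1,890, leaving £787.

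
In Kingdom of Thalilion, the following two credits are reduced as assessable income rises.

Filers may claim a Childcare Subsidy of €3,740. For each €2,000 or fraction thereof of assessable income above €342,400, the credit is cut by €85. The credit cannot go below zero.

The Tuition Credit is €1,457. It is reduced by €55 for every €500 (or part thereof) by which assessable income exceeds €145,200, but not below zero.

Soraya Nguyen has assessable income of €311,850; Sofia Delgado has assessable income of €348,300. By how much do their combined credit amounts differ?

€255

Soraya (€311,850): Childcare Subsidy: €311,850 is at or below the €342,400 threshold, so the full €3,740 applies. Tuition Credit: income exceeds €145,200 by €166,650 → 334 increments × €55 = €18,370 ≥ base, so the credit is €0. total €3,740 + €0 = €3,740
Sofia (€348,300): Childcare Subsidy: income exceeds €342,400 by €5,900, which is 3 full-or-partial €2,000 increments; reduction = 3 × €85 = €255, leaving €3,485. Tuition Credit: income exceeds €145,200 by €203,100 → 407 increments × €55 = €22,385 ≥ base, so the credit is €0. total €3,485 + €0 = €3,485
Difference: |€3,740 − €3,485| = €255.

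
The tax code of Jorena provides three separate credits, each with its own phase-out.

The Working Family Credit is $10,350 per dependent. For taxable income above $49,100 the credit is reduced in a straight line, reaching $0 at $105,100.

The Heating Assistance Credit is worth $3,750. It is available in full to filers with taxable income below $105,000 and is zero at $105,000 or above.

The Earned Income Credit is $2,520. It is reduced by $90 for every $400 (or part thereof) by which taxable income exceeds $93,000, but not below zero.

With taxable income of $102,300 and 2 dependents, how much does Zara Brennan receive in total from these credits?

$5,145

Working Family Credit: base = 2 × $10,350 = $20,700. $102,300 is $53,200 into a $56,000 phase-out range, leaving 2,800/56,000 of the credit: $20,700 × 2,800/56,000 = $1,035.
Heating Assistance Credit: $102,300 is below the $105,000 cutoff, so the full $3,750 applies.
Earned Income Credit: income exceeds $93,000 by $9,300, which is 24 full-or-partial $400 increments; reduction = 24 × $90 = $2,160, leaving $360.
Total: $1,035 + $3,750 + $360 = $5,145.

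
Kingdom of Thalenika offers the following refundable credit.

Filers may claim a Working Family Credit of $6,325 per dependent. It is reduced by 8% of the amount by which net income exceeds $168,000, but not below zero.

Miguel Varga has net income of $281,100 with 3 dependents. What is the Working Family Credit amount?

$9,927

Working Family Credit: base = 3 × $6,325 = $18,975. 8% of the $113,100 excess over $168,000 is $9,048; credit = $18,975 − $9,048 = $9,927.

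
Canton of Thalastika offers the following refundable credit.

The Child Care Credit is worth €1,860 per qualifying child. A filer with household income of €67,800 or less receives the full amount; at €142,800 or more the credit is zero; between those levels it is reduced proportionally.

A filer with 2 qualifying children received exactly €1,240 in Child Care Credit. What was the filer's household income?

€117,800

Full credit = 2 × €1,860 = €3,720.
€1,240 is 1,240/3,720 of the full €3,720, so 2,480/3,720 of the €75,000 range has been used: income = €67,800 + €75,000 × 2,480/3,720 = €117,800.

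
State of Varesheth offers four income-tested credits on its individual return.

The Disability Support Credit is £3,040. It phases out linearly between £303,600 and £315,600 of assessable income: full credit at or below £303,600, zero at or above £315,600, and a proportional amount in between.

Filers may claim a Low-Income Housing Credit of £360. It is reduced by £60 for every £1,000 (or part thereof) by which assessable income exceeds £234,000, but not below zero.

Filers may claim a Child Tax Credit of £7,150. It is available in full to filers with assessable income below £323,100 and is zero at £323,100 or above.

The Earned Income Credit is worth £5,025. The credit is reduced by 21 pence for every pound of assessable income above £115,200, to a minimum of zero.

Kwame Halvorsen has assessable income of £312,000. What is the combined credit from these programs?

Disability Support Credit: £312,000 is £8,400 into a £12,000 phase-out range, leaving 3,600/12,000 of the credit: £3,040 × 3,600/12,000 = £912.
Low-Income Housing Credit: income exceeds £234,000 by £78,000 → 78 increments × £60 = £4,680 ≥ base, so the credit is £0.
Child Tax Credit: £312,000 is below the £323,100 cutoff, so the full £7,150 applies.
Earned Income Credit: 21% of the £196,800 excess over £115,200 is £41,328 ≥ base, so the credit is £0.
Total: £912 + £0 + £7,150 + £0 = £8,062.

£8,062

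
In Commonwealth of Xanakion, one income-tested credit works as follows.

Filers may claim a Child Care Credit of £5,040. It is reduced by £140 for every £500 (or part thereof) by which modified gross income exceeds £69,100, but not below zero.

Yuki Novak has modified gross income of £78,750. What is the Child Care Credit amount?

Child Care Credit: income exceeds £69,100 by £9,650, which is 20 full-or-partial £500 increments; reduction = 20 × £140 = £2,800, leaving £2,240.

£2,240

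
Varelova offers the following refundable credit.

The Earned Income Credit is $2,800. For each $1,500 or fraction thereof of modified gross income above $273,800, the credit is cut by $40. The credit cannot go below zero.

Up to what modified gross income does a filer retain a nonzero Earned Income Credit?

$377,300

After 69 increments the reduction is 69 × $40 = $2,760, leaving $40; one more increment wipes it out. Increment 69 ends at excess 69 × $1,500 = $103,500, so the highest qualifying income is $273,800 + $103,500 = $377,300.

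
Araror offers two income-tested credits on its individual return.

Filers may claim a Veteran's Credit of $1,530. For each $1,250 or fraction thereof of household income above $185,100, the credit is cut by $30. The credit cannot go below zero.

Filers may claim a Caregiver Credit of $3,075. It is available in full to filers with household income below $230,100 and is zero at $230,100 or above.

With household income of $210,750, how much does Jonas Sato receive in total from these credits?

Veteran's Credit: income exceeds $185,100 by $25,650, which is 21 full-or-partial $1,250 increments; reduction = 21 × $30 = $630, leaving $900.
Caregiver Credit: $210,750 is below the $230,100 cutoff, so the full $3,075 applies.
Total: $900 + $3,075 = $3,975.

$3,975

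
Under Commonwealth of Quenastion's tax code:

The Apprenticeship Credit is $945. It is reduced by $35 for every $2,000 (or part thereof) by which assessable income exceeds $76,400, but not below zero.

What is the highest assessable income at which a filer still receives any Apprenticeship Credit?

After 26 increments the reduction is 26 × $35 = $910, leaving $35; one more increment wipes it out. Increment 26 ends at excess 26 × $2,000 = $52,000, so the highest qualifying income is $76,400 + $52,000 = $128,400.

$128,400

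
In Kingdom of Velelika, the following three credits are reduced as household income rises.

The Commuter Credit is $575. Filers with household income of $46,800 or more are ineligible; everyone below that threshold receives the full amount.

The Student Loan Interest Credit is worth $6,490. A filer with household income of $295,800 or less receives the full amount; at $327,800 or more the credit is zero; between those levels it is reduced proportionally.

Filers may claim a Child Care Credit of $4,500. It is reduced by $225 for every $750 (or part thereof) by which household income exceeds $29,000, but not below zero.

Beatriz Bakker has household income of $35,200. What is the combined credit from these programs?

Commuter Credit: $35,200 is below the $46,800 cutoff, so the full $575 applies.
Student Loan Interest Credit: $35,200 is at or below the $295,800 threshold, so the full $6,490 applies.
Child Care Credit: income exceeds $29,000 by $6,200, which is 9 full-or-partial $750 increments; reduction = 9 × $225 = $2,025, leaving $2,475.
Total: $575 + $6,490 + $2,475 = $9,540.

$9,540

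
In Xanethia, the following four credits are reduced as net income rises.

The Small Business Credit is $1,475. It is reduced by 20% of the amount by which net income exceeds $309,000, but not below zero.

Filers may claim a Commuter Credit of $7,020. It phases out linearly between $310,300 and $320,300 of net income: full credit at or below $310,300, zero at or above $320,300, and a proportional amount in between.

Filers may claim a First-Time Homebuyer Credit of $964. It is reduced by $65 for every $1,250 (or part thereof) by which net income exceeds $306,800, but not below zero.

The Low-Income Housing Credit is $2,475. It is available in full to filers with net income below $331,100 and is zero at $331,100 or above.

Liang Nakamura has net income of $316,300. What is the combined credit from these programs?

Small Business Credit: 20% of the $7,300 excess over $309,000 is $1,460; credit = $1,475 − $1,460 = $15.
Commuter Credit: $316,300 is $6,000 into a $10,000 phase-out range, leaving 4,000/10,000 of the credit: $7,020 × 4,000/10,000 = $2,808.
First-Time Homebuyer Credit: income exceeds $306,800 by $9,500, which is 8 full-or-partial $1,250 increments; reduction = 8 × $65 = $520, leaving $444.
Low-Income Housing Credit: $316,300 is below the $331,100 cutoff, so the full $2,475 applies.
Total: $15 + $2,808 + $444 + $2,475 = $5,742.

$5,742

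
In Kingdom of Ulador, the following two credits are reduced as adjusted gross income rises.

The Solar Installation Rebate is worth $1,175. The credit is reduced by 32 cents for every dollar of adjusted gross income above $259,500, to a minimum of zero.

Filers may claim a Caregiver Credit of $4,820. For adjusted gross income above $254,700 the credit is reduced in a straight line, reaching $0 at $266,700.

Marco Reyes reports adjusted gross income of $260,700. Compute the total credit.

$3,201

Solar Installation Rebate: 32% of the $1,200 excess over $259,500 is $384; credit = $1,175 − $384 = $791.
Caregiver Credit: $260,700 is $6,000 into a $12,000 phase-out range, leaving 6,000/12,000 of the credit: $4,820 × 6,000/12,000 = $2,410.
Total: $791 + $2,410 = $3,201.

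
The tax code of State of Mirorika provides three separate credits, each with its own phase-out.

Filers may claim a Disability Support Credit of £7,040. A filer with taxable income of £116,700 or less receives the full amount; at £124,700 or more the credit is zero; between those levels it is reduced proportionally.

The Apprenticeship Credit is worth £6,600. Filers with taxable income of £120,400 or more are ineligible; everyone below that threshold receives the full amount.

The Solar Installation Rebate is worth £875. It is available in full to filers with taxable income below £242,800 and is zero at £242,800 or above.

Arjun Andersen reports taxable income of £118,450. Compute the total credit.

Disability Support Credit: £118,450 is £1,750 into a £8,000 phase-out range, leaving 6,250/8,000 of the credit: £7,040 × 6,250/8,000 = £5,500.
Apprenticeship Credit: £118,450 is below the £120,400 cutoff, so the full £6,600 applies.
Solar Installation Rebate: £118,450 is below the £242,800 cutoff, so the full £875 applies.
Total: £5,500 + £6,600 + £875 = £12,975.

£12,975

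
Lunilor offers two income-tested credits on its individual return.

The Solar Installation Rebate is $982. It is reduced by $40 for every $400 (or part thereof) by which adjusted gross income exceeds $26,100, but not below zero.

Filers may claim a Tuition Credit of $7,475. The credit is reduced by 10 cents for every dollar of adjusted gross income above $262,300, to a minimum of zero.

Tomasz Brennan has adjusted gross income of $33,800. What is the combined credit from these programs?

Solar Installation Rebate: income exceeds $26,100 by $7,700, which is 20 full-or-partial $400 increments; reduction = 20 × $40 = $800, leaving $182.
Tuition Credit: $33,800 is at or below the $262,300 threshold, so the full $7,475 applies.
Total: $182 + $7,475 = $7,657.

$7,657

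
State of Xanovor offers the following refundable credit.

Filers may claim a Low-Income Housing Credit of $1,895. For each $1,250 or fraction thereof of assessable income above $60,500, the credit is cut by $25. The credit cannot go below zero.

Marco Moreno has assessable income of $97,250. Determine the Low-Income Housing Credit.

$1,145

Low-Income Housing Credit: income exceeds $60,500 by $36,750, which is 30 full-or-partial $1,250 increments; reduction = 30 × $25 = $750, leaving $1,145.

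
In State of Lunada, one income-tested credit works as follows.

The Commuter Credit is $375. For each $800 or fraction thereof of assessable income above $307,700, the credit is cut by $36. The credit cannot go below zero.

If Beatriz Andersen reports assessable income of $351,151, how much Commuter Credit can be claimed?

$0

Commuter Credit: income exceeds $307,700 by $43,451 → 55 increments × $36 = $1,980 ≥ base, so the credit is $0.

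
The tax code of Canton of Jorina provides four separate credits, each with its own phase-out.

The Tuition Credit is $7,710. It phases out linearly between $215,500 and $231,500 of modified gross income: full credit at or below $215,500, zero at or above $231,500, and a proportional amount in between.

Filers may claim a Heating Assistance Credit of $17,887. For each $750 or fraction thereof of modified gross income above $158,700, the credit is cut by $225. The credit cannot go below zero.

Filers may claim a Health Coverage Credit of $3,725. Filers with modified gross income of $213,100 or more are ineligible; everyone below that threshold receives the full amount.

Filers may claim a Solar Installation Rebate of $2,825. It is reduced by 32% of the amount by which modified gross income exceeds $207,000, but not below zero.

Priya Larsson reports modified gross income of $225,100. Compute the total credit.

Tuition Credit: $225,100 is $9,600 into a $16,000 phase-out range, leaving 6,400/16,000 of the credit: $7,710 × 6,400/16,000 = $3,084.
Heating Assistance Credit: income exceeds $158,700 by $66,400 → 89 increments × $225 = $20,025 ≥ base, so the credit is $0.
Health Coverage Credit: $225,100 meets or exceeds the $213,100 cutoff, so the credit is $0.
Solar Installation Rebate: 32% of the $18,100 excess over $207,000 is $5,792 ≥ base, so the credit is $0.
Total: $3,084 + $0 + $0 + $0 = $3,084.

$3,084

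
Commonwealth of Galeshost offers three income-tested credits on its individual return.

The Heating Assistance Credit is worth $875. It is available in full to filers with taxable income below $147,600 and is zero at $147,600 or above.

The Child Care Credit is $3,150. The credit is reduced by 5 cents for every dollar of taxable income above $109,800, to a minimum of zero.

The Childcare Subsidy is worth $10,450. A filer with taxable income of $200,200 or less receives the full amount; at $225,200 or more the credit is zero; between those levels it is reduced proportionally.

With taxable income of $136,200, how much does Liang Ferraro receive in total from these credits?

$13,155

Heating Assistance Credit: $136,200 is below the $147,600 cutoff, so the full $875 applies.
Child Care Credit: 5% of the $26,400 excess over $109,800 is $1,320; credit = $3,150 − $1,320 = $1,830.
Childcare Subsidy: $136,200 is at or below the $200,200 threshold, so the full $10,450 applies.
Total: $875 + $1,830 + $10,450 = $13,155.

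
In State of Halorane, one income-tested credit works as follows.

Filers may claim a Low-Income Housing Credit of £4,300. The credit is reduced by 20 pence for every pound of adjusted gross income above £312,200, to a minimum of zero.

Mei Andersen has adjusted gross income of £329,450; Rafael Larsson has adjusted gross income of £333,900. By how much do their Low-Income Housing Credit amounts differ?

£850

Mei (£329,450): Low-Income Housing Credit: 20% of the £17,250 excess over £312,200 is £3,450; credit = £4,300 − £3,450 = £850.
Rafael (£333,900): Low-Income Housing Credit: 20% of the £21,700 excess over £312,200 is £4,340 ≥ base, so the credit is £0.
Difference: |£850 − £0| = £850.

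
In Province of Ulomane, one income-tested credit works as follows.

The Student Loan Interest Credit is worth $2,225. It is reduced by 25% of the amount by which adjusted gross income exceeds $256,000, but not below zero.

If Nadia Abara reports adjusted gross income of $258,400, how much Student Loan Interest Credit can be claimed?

Student Loan Interest Credit: 25% of the $2,400 excess over $256,000 is $600; credit = $2,225 − $600 = $1,625.

$1,625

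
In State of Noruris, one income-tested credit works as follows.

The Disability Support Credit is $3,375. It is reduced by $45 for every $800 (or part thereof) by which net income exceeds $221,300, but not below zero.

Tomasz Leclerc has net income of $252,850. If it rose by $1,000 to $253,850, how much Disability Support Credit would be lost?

$45

At $252,850 — income exceeds $221,300 by $31,550, which is 40 full-or-partial $800 increments; reduction = 40 × $45 = $1,800, leaving $1,575.
At $253,850 — income exceeds $221,300 by $32,550, which is 41 full-or-partial $800 increments; reduction = 41 × $45 = $1,845, leaving $1,530.
Lost: $1,575 − $1,530 = $45.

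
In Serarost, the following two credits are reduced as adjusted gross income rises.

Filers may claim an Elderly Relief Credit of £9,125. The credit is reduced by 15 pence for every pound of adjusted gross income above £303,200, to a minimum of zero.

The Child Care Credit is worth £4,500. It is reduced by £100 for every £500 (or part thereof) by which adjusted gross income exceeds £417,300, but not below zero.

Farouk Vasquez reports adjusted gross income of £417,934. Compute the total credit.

£4,300

Elderly Relief Credit: 15% of the £114,734 excess over £303,200 is £17,210.10 ≥ base, so the credit is £0.
Child Care Credit: income exceeds £417,300 by £634, which is 2 full-or-partial £500 increments; reduction = 2 × £100 = £200, leaving £4,300.
Total: £0 + £4,300 = £4,300.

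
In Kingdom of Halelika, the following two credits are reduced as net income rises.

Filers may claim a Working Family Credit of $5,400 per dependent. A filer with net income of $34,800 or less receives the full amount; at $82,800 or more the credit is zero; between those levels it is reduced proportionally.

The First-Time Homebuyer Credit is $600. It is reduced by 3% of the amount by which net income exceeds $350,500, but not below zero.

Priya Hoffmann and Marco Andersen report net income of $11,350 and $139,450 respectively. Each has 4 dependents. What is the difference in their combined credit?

Priya ($11,350): Working Family Credit: base = 4 × $5,400 = $21,600. $11,350 is at or below the $34,800 threshold, so the full $21,600 applies. First-Time Homebuyer Credit: $11,350 is at or below the $350,500 threshold, so the full $600 applies. total $21,600 + $600 = $22,200
Marco ($139,450): Working Family Credit: base = 4 × $5,400 = $21,600. $139,450 is at or above $82,800, so the credit is $0. First-Time Homebuyer Credit: $139,450 is at or below the $350,500 threshold, so the full $600 applies. total $0 + $600 = $600
Difference: |$22,200 − $600| = $21,600.

$21,600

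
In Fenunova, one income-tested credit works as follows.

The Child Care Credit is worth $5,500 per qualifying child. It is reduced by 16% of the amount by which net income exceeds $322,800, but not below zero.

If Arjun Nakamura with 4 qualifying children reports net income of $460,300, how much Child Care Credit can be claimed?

Child Care Credit: base = 4 × $5,500 = $22,000. 16% of the $137,500 excess over $322,800 is $22,000 ≥ base, so the credit is $0.

$0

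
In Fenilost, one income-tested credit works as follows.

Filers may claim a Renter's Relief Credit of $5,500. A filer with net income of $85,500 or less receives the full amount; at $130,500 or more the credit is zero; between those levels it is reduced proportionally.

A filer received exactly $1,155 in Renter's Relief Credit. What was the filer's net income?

$1,155 is 1,155/5,500 of the full $5,500, so 4,345/5,500 of the $45,000 range has been used: income = $85,500 + $45,000 × 4,345/5,500 = $121,050.

$121,050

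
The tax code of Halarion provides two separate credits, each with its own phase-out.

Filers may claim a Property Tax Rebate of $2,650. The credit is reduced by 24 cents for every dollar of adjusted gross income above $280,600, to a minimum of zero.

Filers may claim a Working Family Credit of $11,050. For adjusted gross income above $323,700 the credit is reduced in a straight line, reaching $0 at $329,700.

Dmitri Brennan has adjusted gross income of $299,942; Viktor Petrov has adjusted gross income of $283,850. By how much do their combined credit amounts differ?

$1,870

Dmitri ($299,942): Property Tax Rebate: 24% of the $19,342 excess over $280,600 is $4,642.08 ≥ base, so the credit is $0. Working Family Credit: $299,942 is at or below the $323,700 threshold, so the full $11,050 applies. total $0 + $11,050 = $11,050
Viktor ($283,850): Property Tax Rebate: 24% of the $3,250 excess over $280,600 is $780; credit = $2,650 − $780 = $1,870. Working Family Credit: $283,850 is at or below the $323,700 threshold, so the full $11,050 applies. total $1,870 + $11,050 = $12,920
Difference: |$11,050 − $12,920| = $1,870.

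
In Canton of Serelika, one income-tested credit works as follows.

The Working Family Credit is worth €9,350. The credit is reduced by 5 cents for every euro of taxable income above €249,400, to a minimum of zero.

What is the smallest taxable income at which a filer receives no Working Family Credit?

€436,400

The credit falls by 5% of each euro above €249,400, so it reaches zero when the excess is €9,350 / 5% = €187,000: income = €249,400 + €187,000 = €436,400.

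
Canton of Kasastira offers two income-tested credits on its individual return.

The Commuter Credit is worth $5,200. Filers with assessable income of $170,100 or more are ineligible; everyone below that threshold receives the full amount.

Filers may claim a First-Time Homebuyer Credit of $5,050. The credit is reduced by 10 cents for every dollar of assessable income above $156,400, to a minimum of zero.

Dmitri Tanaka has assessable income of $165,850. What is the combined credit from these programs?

$9,305

Commuter Credit: $165,850 is below the $170,100 cutoff, so the full $5,200 applies.
First-Time Homebuyer Credit: 10% of the $9,450 excess over $156,400 is $945; credit = $5,050 − $945 = $4,105.
Total: $5,200 + $4,105 = $9,305.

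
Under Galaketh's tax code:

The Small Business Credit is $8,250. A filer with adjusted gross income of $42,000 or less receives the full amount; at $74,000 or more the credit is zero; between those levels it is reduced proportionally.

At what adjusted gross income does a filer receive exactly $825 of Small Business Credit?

$70,800

$825 is 825/8,250 of the full $8,250, so 7,425/8,250 of the $32,000 range has been used: income = $42,000 + $32,000 × 7,425/8,250 = $70,800.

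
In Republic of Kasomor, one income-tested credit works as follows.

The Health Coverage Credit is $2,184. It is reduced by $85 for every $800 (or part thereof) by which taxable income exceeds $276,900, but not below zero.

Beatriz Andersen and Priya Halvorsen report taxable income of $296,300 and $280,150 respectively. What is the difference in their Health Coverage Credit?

$1,700

Beatriz ($296,300): Health Coverage Credit: income exceeds $276,900 by $19,400, which is 25 full-or-partial $800 increments; reduction = 25 × $85 = $2,125, leaving $59.
Priya ($280,150): Health Coverage Credit: income exceeds $276,900 by $3,250, which is 5 full-or-partial $800 increments; reduction = 5 × $85 = $425, leaving $1,759.
Difference: |$59 − $1,759| = $1,700.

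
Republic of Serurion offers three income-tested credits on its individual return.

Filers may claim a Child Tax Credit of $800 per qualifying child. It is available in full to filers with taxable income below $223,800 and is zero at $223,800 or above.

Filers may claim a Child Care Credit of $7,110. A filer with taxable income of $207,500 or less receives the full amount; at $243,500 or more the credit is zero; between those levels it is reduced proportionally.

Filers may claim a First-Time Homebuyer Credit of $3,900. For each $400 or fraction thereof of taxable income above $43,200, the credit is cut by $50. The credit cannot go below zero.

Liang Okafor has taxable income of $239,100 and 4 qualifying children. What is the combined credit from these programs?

Child Tax Credit: base = 4 × $800 = $3,200. $239,100 meets or exceeds the $223,800 cutoff, so the credit is $0.
Child Care Credit: $239,100 is $31,600 into a $36,000 phase-out range, leaving 4,400/36,000 of the credit: $7,110 × 4,400/36,000 = $869.
First-Time Homebuyer Credit: income exceeds $43,200 by $195,900 → 490 increments × $50 = $24,500 ≥ base, so the credit is $0.
Total: $0 + $869 + $0 = $869.

$869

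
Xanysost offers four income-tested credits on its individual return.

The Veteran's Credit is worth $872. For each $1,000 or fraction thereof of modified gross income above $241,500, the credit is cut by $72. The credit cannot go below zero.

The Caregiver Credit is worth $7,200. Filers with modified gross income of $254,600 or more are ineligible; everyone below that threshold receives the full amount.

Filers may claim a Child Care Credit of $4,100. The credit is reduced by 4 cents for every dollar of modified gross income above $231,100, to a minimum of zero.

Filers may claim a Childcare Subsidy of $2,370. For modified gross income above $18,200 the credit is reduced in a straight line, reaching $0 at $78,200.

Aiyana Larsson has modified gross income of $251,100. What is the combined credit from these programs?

$10,652

Veteran's Credit: income exceeds $241,500 by $9,600, which is 10 full-or-partial $1,000 increments; reduction = 10 × $72 = $720, leaving $152.
Caregiver Credit: $251,100 is below the $254,600 cutoff, so the full $7,200 applies.
Child Care Credit: 4% of the $20,000 excess over $231,100 is $800; credit = $4,100 − $800 = $3,300.
Childcare Subsidy: $251,100 is at or above $78,200, so the credit is $0.
Total: $152 + $7,200 + $3,300 + $0 = $10,652.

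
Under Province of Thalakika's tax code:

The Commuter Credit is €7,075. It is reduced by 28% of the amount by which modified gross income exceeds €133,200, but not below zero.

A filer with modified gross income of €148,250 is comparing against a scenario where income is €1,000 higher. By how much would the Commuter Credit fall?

€280

At €148,250 — 28% of the €15,050 excess over €133,200 is €4,214; credit = €7,075 − €4,214 = €2,861.
At €149,250 — 28% of the €16,050 excess over €133,200 is €4,494; credit = €7,075 − €4,494 = €2,581.
Lost: €2,861 − €2,581 = €280.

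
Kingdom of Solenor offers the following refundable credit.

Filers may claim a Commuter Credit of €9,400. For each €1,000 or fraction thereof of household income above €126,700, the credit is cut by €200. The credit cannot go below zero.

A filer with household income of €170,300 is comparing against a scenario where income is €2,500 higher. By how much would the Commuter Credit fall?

At €170,300 — income exceeds €126,700 by €43,600, which is 44 full-or-partial €1,000 increments; reduction = 44 × €200 = €8,800, leaving €600.
At €172,800 — income exceeds €126,700 by €46,100 → 47 increments × €200 = €9,400 ≥ base, so the credit is €0.
Lost: €600 − €0 = €600.

€600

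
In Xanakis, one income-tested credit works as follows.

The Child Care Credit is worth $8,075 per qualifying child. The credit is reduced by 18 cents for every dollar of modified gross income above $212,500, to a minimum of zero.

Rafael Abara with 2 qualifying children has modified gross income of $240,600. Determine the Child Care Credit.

Child Care Credit: base = 2 × $8,075 = $16,150. 18% of the $28,100 excess over $212,500 is $5,058; credit = $16,150 − $5,058 = $11,092.

$11,092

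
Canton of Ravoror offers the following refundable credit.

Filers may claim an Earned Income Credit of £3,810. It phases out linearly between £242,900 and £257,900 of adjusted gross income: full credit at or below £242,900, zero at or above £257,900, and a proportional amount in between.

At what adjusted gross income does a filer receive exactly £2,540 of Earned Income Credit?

£247,900

£2,540 is 2,540/3,810 of the full £3,810, so 1,270/3,810 of the £15,000 range has been used: income = £242,900 + £15,000 × 1,270/3,810 = £247,900.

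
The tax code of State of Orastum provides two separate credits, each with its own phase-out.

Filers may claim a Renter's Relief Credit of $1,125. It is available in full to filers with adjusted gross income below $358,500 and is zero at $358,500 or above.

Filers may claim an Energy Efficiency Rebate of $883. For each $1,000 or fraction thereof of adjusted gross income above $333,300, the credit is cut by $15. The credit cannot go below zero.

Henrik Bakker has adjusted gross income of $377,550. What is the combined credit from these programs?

$208

Renter's Relief Credit: $377,550 meets or exceeds the $358,500 cutoff, so the credit is $0.
Energy Efficiency Rebate: income exceeds $333,300 by $44,250, which is 45 full-or-partial $1,000 increments; reduction = 45 × $15 = $675, leaving $208.
Total: $0 + $208 = $208.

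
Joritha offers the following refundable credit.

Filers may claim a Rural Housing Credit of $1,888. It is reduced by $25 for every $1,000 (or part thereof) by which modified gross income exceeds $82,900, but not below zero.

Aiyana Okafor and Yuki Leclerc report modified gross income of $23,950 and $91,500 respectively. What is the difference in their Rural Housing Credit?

Aiyana ($23,950): Rural Housing Credit: $23,950 is at or below the $82,900 threshold, so the full $1,888 applies.
Yuki ($91,500): Rural Housing Credit: income exceeds $82,900 by $8,600, which is 9 full-or-partial $1,000 increments; reduction = 9 × $25 = $225, leaving $1,663.
Difference: |$1,888 − $1,663| = $225.

$225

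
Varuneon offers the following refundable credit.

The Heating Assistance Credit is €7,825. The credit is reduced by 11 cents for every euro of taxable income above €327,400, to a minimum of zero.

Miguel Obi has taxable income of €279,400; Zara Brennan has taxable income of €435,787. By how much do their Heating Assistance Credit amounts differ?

€7,825

Miguel (€279,400): Heating Assistance Credit: €279,400 is at or below the €327,400 threshold, so the full €7,825 applies.
Zara (€435,787): Heating Assistance Credit: 11% of the €108,387 excess over €327,400 is €11,922.57 ≥ base, so the credit is €0.
Difference: |€7,825 − €0| = €7,825.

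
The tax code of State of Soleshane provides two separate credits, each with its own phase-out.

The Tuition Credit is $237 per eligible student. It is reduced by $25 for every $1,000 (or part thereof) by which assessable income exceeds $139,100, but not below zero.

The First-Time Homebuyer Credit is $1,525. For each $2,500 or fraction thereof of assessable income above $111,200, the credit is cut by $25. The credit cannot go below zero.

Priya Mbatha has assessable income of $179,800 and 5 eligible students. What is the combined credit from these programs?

$985

Tuition Credit: base = 5 × $237 = $1,185. income exceeds $139,100 by $40,700, which is 41 full-or-partial $1,000 increments; reduction = 41 × $25 = $1,025, leaving $160.
First-Time Homebuyer Credit: income exceeds $111,200 by $68,600, which is 28 full-or-partial $2,500 increments; reduction = 28 × $25 = $700, leaving $825.
Total: $160 + $825 = $985.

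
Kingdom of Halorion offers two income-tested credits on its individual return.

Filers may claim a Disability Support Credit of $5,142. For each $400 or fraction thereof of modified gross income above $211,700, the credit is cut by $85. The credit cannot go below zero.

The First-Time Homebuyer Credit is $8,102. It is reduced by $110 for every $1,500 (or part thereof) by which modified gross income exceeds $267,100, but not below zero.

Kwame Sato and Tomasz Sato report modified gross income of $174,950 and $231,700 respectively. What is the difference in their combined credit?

Kwame ($174,950): Disability Support Credit: $174,950 is at or below the $211,700 threshold, so the full $5,142 applies. First-Time Homebuyer Credit: $174,950 is at or below the $267,100 threshold, so the full $8,102 applies. total $5,142 + $8,102 = $13,244
Tomasz ($231,700): Disability Support Credit: income exceeds $211,700 by $20,000, which is 50 full-or-partial $400 increments; reduction = 50 × $85 = $4,250, leaving $892. First-Time Homebuyer Credit: $231,700 is at or below the $267,100 threshold, so the full $8,102 applies. total $892 + $8,102 = $8,994
Difference: |$13,244 − $8,994| = $4,250.

$4,250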